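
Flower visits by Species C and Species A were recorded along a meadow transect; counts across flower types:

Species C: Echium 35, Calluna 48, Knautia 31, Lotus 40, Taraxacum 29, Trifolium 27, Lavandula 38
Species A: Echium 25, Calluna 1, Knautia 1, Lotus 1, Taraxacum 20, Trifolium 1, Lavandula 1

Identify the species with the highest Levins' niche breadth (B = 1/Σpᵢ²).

Proportions for Species C (n=248): 35/248=0.1411, 48/248=0.1935, 31/248=0.1250, 40/248=0.1613, 29/248=0.1169, 27/248=0.1089, 38/248=0.1532
Proportions for Species A (n=50): 25/50=0.5000, 1/50=0.0200, 1/50=0.0200, 1/50=0.0200, 20/50=0.4000, 1/50=0.0200, 1/50=0.0200
Σp_Cᵢ² = 0.1411² + 0.1935² + 0.1250² + 0.1613² + 0.1169² + 0.1089² + 0.1532² = 0.019909 + 0.037442 + 0.015625 + 0.026018 + 0.013666 + 0.011859 + 0.023470 = 0.147989
B_C = 1 / 0.147989 = 6.7573
Σp_Aᵢ² = 0.5000² + 0.0200² + 0.0200² + 0.0200² + 0.4000² + 0.0200² + 0.0200² = 0.250000 + 0.000400 + 0.000400 + 0.000400 + 0.160000 + 0.000400 + 0.000400 = 0.412000
B_A = 1 / 0.412000 = 2.4272
Highest B → broadest niche (most generalist): Species C (B = 6.76).

Species C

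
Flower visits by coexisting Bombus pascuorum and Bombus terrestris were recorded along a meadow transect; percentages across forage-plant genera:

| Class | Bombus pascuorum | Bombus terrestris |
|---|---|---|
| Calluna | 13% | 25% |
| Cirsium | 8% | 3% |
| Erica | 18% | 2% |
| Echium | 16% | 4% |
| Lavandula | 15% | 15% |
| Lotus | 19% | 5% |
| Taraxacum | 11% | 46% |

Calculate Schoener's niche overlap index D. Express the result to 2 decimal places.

0.53

Convert percentages to proportions (divide by 100).
Σ|p₁ᵢ − p₂ᵢ| = 0.12 + 0.05 + 0.16 + 0.12 + 0.00 + 0.14 + 0.35 = 0.94
D = 1 − ½ × 0.94 = 1 − 0.470 = 0.5300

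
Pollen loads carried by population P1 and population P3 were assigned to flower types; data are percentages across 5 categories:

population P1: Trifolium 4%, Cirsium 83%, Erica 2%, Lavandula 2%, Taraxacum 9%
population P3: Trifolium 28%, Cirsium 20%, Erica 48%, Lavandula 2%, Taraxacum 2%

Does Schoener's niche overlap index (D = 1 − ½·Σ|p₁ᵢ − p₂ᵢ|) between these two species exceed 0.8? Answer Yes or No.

Convert percentages to proportions (divide by 100).
Σ|p₁ᵢ − p₂ᵢ| = 0.24 + 0.63 + 0.46 + 0.00 + 0.07 = 1.40
D = 1 − ½ × 1.40 = 1 − 0.700 = 0.3000
D = 0.3000 < 0.8 → No.

No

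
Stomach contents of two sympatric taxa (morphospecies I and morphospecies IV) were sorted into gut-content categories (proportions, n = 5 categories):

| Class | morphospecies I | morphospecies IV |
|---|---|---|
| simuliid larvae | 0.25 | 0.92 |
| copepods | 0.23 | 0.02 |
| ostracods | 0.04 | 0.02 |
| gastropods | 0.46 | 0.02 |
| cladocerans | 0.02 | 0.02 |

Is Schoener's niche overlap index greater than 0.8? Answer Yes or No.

No

Σ|p₁ᵢ − p₂ᵢ| = 0.67 + 0.21 + 0.02 + 0.44 + 0.00 = 1.34
D = 1 − ½ × 1.34 = 1 − 0.670 = 0.3300
D = 0.3300 < 0.8 → No.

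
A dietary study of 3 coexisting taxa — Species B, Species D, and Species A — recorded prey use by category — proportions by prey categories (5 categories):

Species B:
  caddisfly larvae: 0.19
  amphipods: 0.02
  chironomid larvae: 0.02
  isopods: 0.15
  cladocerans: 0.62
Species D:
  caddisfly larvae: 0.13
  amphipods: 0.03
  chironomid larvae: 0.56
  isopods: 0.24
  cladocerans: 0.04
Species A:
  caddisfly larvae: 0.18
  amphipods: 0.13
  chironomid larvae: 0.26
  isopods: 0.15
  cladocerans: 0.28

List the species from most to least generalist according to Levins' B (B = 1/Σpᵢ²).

Σp_Bᵢ² = 0.19² + 0.02² + 0.02² + 0.15² + 0.62² = 0.0361 + 0.0004 + 0.0004 + 0.0225 + 0.3844 = 0.4438
B_B = 1 / 0.4438 = 2.2533
Σp_Dᵢ² = 0.13² + 0.03² + 0.56² + 0.24² + 0.04² = 0.0169 + 0.0009 + 0.3136 + 0.0576 + 0.0016 = 0.3906
B_D = 1 / 0.3906 = 2.5602
Σp_Aᵢ² = 0.18² + 0.13² + 0.26² + 0.15² + 0.28² = 0.0324 + 0.0169 + 0.0676 + 0.0225 + 0.0784 = 0.2178
B_A = 1 / 0.2178 = 4.5914
Ranking by B (broadest → narrowest): Species A (4.59) > Species D (2.56) > Species B (2.25)

Species A > Species D > Species B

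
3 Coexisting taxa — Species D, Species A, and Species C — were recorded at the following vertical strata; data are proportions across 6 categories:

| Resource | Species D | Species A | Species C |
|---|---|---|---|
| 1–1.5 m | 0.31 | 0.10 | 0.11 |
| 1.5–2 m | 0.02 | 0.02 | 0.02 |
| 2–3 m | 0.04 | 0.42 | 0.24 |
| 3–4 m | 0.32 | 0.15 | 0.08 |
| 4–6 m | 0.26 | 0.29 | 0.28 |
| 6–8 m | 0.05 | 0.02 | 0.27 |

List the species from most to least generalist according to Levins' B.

Σp_Dᵢ² = 0.31² + 0.02² + 0.04² + 0.32² + 0.26² + 0.05² = 0.0961 + 0.0004 + 0.0016 + 0.1024 + 0.0676 + 0.0025 = 0.2706
B_D = 1 / 0.2706 = 3.6955
Σp_Aᵢ² = 0.10² + 0.02² + 0.42² + 0.15² + 0.29² + 0.02² = 0.0100 + 0.0004 + 0.1764 + 0.0225 + 0.0841 + 0.0004 = 0.2938
B_A = 1 / 0.2938 = 3.4037
Σp_Cᵢ² = 0.11² + 0.02² + 0.24² + 0.08² + 0.28² + 0.27² = 0.0121 + 0.0004 + 0.0576 + 0.0064 + 0.0784 + 0.0729 = 0.2278
B_C = 1 / 0.2278 = 4.3898
Ranking by B (broadest → narrowest): Species C (4.39) > Species D (3.70) > Species A (3.40)

Species C > Species D > Species A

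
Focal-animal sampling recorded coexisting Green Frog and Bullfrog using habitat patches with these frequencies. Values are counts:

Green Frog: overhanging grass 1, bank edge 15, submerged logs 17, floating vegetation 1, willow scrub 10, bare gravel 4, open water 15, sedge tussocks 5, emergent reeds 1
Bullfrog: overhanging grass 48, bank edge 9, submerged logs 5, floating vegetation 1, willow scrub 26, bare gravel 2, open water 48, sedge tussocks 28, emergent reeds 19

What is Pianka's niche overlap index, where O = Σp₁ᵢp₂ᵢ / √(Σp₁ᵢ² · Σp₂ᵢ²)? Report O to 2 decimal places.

0.59

Proportions for Green Frog (n=69): 1/69=0.0145, 15/69=0.2174, 17/69=0.2464, 1/69=0.0145, 10/69=0.1449, 4/69=0.0580, 15/69=0.2174, 5/69=0.0725, 1/69=0.0145
Proportions for Bullfrog (n=186): 48/186=0.2581, 9/186=0.0484, 5/186=0.0269, 1/186=0.0054, 26/186=0.1398, 2/186=0.0108, 48/186=0.2581, 28/186=0.1505, 19/186=0.1022
Σ p₁ᵢp₂ᵢ = 0.003742 + 0.010522 + 0.006628 + 0.000078 + 0.020257 + 0.000626 + 0.056111 + 0.010911 + 0.001482 = 0.110357
Σp_1ᵢ² = 0.0145² + 0.2174² + 0.2464² + 0.0145² + 0.1449² + 0.0580² + 0.2174² + 0.0725² + 0.0145² = 0.000210 + 0.047263 + 0.060713 + 0.000210 + 0.020996 + 0.003364 + 0.047263 + 0.005256 + 0.000210 = 0.185485
Σp_2ᵢ² = 0.2581² + 0.0484² + 0.0269² + 0.0054² + 0.1398² + 0.0108² + 0.2581² + 0.1505² + 0.1022² = 0.066616 + 0.002343 + 0.000724 + 0.000029 + 0.019544 + 0.000117 + 0.066616 + 0.022650 + 0.010445 = 0.189084
O = 0.110357 / √(0.185485 × 0.189084) = 0.110357 / 0.1872759 = 0.5893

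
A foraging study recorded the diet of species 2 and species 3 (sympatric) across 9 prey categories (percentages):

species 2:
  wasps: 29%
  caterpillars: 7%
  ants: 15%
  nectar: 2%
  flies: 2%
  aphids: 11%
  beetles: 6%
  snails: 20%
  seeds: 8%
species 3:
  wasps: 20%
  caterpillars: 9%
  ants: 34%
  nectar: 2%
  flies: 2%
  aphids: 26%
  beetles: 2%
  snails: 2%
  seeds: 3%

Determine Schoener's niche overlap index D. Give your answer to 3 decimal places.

0.640

Convert percentages to proportions (divide by 100).
Σ|p₁ᵢ − p₂ᵢ| = 0.09 + 0.02 + 0.19 + 0.00 + 0.00 + 0.15 + 0.04 + 0.18 + 0.05 = 0.72
D = 1 − ½ × 0.72 = 1 − 0.360 = 0.64000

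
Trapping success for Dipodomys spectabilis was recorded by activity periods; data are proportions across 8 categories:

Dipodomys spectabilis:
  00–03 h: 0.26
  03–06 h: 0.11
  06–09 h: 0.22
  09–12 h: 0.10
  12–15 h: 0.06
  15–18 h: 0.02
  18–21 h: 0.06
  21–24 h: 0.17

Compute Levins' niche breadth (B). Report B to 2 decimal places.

5.73

Σpᵢ² = 0.26² + 0.11² + 0.22² + 0.10² + 0.06² + 0.02² + 0.06² + 0.17² = 0.0676 + 0.0121 + 0.0484 + 0.0100 + 0.0036 + 0.0004 + 0.0036 + 0.0289 = 0.1746
B = 1 / 0.1746 = 5.7274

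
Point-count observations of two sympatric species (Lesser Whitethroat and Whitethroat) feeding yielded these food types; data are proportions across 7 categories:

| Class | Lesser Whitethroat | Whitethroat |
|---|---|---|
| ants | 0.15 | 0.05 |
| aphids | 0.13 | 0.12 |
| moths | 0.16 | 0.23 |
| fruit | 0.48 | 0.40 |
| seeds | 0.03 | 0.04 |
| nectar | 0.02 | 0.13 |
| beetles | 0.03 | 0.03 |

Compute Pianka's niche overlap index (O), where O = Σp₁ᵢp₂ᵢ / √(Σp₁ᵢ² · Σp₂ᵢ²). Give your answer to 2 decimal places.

Σ p₁ᵢp₂ᵢ = 0.0075 + 0.0156 + 0.0368 + 0.1920 + 0.0012 + 0.0026 + 0.0009 = 0.2566
Σp_1ᵢ² = 0.15² + 0.13² + 0.16² + 0.48² + 0.03² + 0.02² + 0.03² = 0.0225 + 0.0169 + 0.0256 + 0.2304 + 0.0009 + 0.0004 + 0.0009 = 0.2976
Σp_2ᵢ² = 0.05² + 0.12² + 0.23² + 0.40² + 0.04² + 0.13² + 0.03² = 0.0025 + 0.0144 + 0.0529 + 0.1600 + 0.0016 + 0.0169 + 0.0009 = 0.2492
O = 0.2566 / √(0.2976 × 0.2492) = 0.2566 / 0.27233 = 0.9422

0.94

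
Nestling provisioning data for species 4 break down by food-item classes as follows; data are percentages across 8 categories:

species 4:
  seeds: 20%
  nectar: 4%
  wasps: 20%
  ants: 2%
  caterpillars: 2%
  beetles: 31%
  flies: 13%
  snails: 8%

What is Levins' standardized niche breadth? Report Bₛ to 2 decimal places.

0.57

Convert percentages to proportions (divide by 100).
Σpᵢ² = 0.20² + 0.04² + 0.20² + 0.02² + 0.02² + 0.31² + 0.13² + 0.08² = 0.0400 + 0.0016 + 0.0400 + 0.0004 + 0.0004 + 0.0961 + 0.0169 + 0.0064 = 0.2018
B = 1 / 0.2018 = 4.9554
Bₛ = (B − 1)/(n − 1) = (4.9554 − 1)/(8 − 1) = 3.9554/7 = 0.5651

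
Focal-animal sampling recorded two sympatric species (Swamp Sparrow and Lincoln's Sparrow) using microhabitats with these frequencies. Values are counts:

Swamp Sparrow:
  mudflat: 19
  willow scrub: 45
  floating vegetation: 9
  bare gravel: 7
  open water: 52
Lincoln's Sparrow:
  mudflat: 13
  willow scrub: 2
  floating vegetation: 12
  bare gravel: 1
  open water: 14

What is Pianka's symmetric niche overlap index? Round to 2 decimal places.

0.72

Proportions for Swamp Sparrow (n=132): 19/132=0.1439, 45/132=0.3409, 9/132=0.0682, 7/132=0.0530, 52/132=0.3939
Proportions for Lincoln's Sparrow (n=42): 13/42=0.3095, 2/42=0.0476, 12/42=0.2857, 1/42=0.0238, 14/42=0.3333
Σ p₁ᵢp₂ᵢ = 0.044537 + 0.016227 + 0.019485 + 0.001261 + 0.131287 = 0.212797
Σp_1ᵢ² = 0.1439² + 0.3409² + 0.0682² + 0.0530² + 0.3939² = 0.020707 + 0.116213 + 0.004651 + 0.002809 + 0.155157 = 0.299537
Σp_2ᵢ² = 0.3095² + 0.0476² + 0.2857² + 0.0238² + 0.3333² = 0.095790 + 0.002266 + 0.081624 + 0.000566 + 0.111089 = 0.291335
O = 0.212797 / √(0.299537 × 0.291335) = 0.212797 / 0.2954075 = 0.7204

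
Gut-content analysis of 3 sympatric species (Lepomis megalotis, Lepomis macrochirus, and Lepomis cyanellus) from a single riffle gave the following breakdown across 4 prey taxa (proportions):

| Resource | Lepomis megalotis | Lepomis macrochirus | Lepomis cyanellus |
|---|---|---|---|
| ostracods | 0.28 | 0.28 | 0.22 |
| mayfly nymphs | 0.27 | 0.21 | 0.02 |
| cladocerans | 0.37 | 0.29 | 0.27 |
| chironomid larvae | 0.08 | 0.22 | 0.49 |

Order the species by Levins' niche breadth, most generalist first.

Lepomis macrochirus > Lepomis megalotis > Lepomis cyanellus

Σp_megaᵢ² = 0.28² + 0.27² + 0.37² + 0.08² = 0.0784 + 0.0729 + 0.1369 + 0.0064 = 0.2946
B_mega = 1 / 0.2946 = 3.3944
Σp_macrᵢ² = 0.28² + 0.21² + 0.29² + 0.22² = 0.0784 + 0.0441 + 0.0841 + 0.0484 = 0.2550
B_macr = 1 / 0.2550 = 3.9216
Σp_cyanᵢ² = 0.22² + 0.02² + 0.27² + 0.49² = 0.0484 + 0.0004 + 0.0729 + 0.2401 = 0.3618
B_cyan = 1 / 0.3618 = 2.7640
Ranking by B (broadest → narrowest): Lepomis macrochirus (3.92) > Lepomis megalotis (3.39) > Lepomis cyanellus (2.76)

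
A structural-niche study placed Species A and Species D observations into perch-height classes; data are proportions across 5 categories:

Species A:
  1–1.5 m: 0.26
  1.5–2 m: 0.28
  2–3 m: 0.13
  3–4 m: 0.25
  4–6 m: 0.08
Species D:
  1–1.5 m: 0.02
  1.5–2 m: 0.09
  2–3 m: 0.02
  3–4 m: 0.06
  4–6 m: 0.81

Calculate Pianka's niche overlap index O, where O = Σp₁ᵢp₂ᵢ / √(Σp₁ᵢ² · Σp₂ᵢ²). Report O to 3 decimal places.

Σ p₁ᵢp₂ᵢ = 0.0052 + 0.0252 + 0.0026 + 0.0150 + 0.0648 = 0.1128
Σp_1ᵢ² = 0.26² + 0.28² + 0.13² + 0.25² + 0.08² = 0.0676 + 0.0784 + 0.0169 + 0.0625 + 0.0064 = 0.2318
Σp_2ᵢ² = 0.02² + 0.09² + 0.02² + 0.06² + 0.81² = 0.0004 + 0.0081 + 0.0004 + 0.0036 + 0.6561 = 0.6686
O = 0.1128 / √(0.2318 × 0.6686) = 0.1128 / 0.393677 = 0.28653

0.287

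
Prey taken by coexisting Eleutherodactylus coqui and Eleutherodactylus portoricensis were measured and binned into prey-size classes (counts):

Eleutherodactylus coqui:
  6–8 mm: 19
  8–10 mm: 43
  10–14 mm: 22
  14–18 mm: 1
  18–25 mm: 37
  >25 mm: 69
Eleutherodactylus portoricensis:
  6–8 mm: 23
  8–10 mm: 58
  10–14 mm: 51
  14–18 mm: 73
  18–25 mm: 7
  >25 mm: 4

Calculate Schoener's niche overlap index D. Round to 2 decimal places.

0.50

Proportions for Eleutherodactylus coqui (n=191): 19/191=0.0995, 43/191=0.2251, 22/191=0.1152, 1/191=0.0052, 37/191=0.1937, 69/191=0.3613
Proportions for Eleutherodactylus portoricensis (n=216): 23/216=0.1065, 58/216=0.2685, 51/216=0.2361, 73/216=0.3380, 7/216=0.0324, 4/216=0.0185
Σ|p₁ᵢ − p₂ᵢ| = 0.0070 + 0.0434 + 0.1209 + 0.3328 + 0.1613 + 0.3428 = 1.0082
D = 1 − ½ × 1.0082 = 1 − 0.50410 = 0.49590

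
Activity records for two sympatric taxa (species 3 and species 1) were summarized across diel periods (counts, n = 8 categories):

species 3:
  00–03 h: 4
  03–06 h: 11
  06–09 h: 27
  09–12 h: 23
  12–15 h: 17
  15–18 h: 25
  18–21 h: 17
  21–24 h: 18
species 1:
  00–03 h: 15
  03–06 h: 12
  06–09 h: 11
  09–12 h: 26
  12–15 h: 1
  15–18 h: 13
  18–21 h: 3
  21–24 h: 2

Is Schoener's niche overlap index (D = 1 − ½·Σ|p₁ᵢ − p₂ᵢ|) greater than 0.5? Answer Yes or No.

Yes

Proportions for species 3 (n=142): 4/142=0.0282, 11/142=0.0775, 27/142=0.1901, 23/142=0.1620, 17/142=0.1197, 25/142=0.1761, 17/142=0.1197, 18/142=0.1268
Proportions for species 1 (n=83): 15/83=0.1807, 12/83=0.1446, 11/83=0.1325, 26/83=0.3133, 1/83=0.0120, 13/83=0.1566, 3/83=0.0361, 2/83=0.0241
Σ|p₁ᵢ − p₂ᵢ| = 0.1525 + 0.0671 + 0.0576 + 0.1513 + 0.1077 + 0.0195 + 0.0836 + 0.1027 = 0.7420
D = 1 − ½ × 0.7420 = 1 − 0.37100 = 0.62900
D = 0.62900 > 0.5 → Yes.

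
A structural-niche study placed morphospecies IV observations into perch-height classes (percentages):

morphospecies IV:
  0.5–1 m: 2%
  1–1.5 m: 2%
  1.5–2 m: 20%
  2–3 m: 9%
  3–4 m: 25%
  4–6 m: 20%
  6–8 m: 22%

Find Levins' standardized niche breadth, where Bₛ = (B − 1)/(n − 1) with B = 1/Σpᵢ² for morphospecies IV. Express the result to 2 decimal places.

0.67

Convert percentages to proportions (divide by 100).
Σpᵢ² = 0.02² + 0.02² + 0.20² + 0.09² + 0.25² + 0.20² + 0.22² = 0.0004 + 0.0004 + 0.0400 + 0.0081 + 0.0625 + 0.0400 + 0.0484 = 0.1998
B = 1 / 0.1998 = 5.0050
Bₛ = (B − 1)/(n − 1) = (5.0050 − 1)/(7 − 1) = 4.0050/6 = 0.6675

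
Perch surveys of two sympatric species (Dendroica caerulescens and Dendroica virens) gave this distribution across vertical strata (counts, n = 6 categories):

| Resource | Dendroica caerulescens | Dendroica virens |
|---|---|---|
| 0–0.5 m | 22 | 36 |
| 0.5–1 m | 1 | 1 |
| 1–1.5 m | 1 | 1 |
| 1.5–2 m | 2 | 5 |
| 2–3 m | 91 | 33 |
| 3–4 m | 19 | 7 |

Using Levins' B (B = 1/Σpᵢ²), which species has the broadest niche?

Dendroica virens

Proportions for Dendroica caerulescens (n=136): 22/136=0.1618, 1/136=0.0074, 1/136=0.0074, 2/136=0.0147, 91/136=0.6691, 19/136=0.1397
Proportions for Dendroica virens (n=83): 36/83=0.4337, 1/83=0.0120, 1/83=0.0120, 5/83=0.0602, 33/83=0.3976, 7/83=0.0843
Σp_caerᵢ² = 0.1618² + 0.0074² + 0.0074² + 0.0147² + 0.6691² + 0.1397² = 0.026179 + 0.000055 + 0.000055 + 0.000216 + 0.447695 + 0.019516 = 0.493716
B_caer = 1 / 0.493716 = 2.0255
Σp_vireᵢ² = 0.4337² + 0.0120² + 0.0120² + 0.0602² + 0.3976² + 0.0843² = 0.188096 + 0.000144 + 0.000144 + 0.003624 + 0.158086 + 0.007106 = 0.357200
B_vire = 1 / 0.357200 = 2.7996
Highest B → broadest niche (most generalist): Dendroica virens (B = 2.80).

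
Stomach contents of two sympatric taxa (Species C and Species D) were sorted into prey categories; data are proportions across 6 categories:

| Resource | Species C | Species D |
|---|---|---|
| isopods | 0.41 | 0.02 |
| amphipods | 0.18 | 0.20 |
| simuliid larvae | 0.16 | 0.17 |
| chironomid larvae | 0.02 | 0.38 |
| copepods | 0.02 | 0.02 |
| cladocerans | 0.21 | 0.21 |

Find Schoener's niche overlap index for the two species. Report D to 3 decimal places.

0.610

Σ|p₁ᵢ − p₂ᵢ| = 0.39 + 0.02 + 0.01 + 0.36 + 0.00 + 0.00 = 0.78
D = 1 − ½ × 0.78 = 1 − 0.390 = 0.61000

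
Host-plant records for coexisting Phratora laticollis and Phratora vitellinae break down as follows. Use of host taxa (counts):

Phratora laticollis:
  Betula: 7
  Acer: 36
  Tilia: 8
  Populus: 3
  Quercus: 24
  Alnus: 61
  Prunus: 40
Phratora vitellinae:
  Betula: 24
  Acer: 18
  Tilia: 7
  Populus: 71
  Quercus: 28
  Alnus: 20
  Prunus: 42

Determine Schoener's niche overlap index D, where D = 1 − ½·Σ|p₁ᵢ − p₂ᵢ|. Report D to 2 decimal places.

0.60

Proportions for Phratora laticollis (n=179): 7/179=0.0391, 36/179=0.2011, 8/179=0.0447, 3/179=0.0168, 24/179=0.1341, 61/179=0.3408, 40/179=0.2235
Proportions for Phratora vitellinae (n=210): 24/210=0.1143, 18/210=0.0857, 7/210=0.0333, 71/210=0.3381, 28/210=0.1333, 20/210=0.0952, 42/210=0.2000
Σ|p₁ᵢ − p₂ᵢ| = 0.0752 + 0.1154 + 0.0114 + 0.3213 + 0.0008 + 0.2456 + 0.0235 = 0.7932
D = 1 − ½ × 0.7932 = 1 − 0.39660 = 0.60340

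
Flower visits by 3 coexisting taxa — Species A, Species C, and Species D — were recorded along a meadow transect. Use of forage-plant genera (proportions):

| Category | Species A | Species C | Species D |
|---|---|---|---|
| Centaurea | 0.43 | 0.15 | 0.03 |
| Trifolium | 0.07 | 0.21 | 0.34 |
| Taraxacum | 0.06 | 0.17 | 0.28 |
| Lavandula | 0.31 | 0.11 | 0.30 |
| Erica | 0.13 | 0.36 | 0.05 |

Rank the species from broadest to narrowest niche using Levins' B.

Species C > Species D > Species A

Σp_Aᵢ² = 0.43² + 0.07² + 0.06² + 0.31² + 0.13² = 0.1849 + 0.0049 + 0.0036 + 0.0961 + 0.0169 = 0.3064
B_A = 1 / 0.3064 = 3.2637
Σp_Cᵢ² = 0.15² + 0.21² + 0.17² + 0.11² + 0.36² = 0.0225 + 0.0441 + 0.0289 + 0.0121 + 0.1296 = 0.2372
B_C = 1 / 0.2372 = 4.2159
Σp_Dᵢ² = 0.03² + 0.34² + 0.28² + 0.30² + 0.05² = 0.0009 + 0.1156 + 0.0784 + 0.0900 + 0.0025 = 0.2874
B_D = 1 / 0.2874 = 3.4795
Ranking by B (broadest → narrowest): Species C (4.22) > Species D (3.48) > Species A (3.26)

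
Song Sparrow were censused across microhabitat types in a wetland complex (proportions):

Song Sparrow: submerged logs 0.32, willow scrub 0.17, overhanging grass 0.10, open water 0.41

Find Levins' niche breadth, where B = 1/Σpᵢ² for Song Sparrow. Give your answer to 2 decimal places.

Σpᵢ² = 0.32² + 0.17² + 0.10² + 0.41² = 0.1024 + 0.0289 + 0.0100 + 0.1681 = 0.3094
B = 1 / 0.3094 = 3.2321

3.23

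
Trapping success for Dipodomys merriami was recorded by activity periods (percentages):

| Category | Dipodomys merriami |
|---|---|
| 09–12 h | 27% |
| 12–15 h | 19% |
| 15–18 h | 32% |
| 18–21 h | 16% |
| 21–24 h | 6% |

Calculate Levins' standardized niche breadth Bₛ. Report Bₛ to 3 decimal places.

Convert percentages to proportions (divide by 100).
Σpᵢ² = 0.27² + 0.19² + 0.32² + 0.16² + 0.06² = 0.0729 + 0.0361 + 0.1024 + 0.0256 + 0.0036 = 0.2406
B = 1 / 0.2406 = 4.15628
Bₛ = (B − 1)/(n − 1) = (4.15628 − 1)/(5 − 1) = 3.15628/4 = 0.78907

0.789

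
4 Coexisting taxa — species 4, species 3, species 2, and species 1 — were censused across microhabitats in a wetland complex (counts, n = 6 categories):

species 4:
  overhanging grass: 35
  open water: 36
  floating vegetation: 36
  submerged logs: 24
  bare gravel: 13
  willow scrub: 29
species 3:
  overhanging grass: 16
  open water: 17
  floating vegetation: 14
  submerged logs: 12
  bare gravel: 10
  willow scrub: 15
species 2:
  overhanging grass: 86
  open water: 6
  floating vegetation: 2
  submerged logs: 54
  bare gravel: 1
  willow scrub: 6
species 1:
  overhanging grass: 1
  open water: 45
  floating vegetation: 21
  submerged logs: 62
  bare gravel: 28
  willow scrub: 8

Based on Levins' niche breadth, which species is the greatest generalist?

Proportions for species 4 (n=173): 35/173=0.2023, 36/173=0.2081, 36/173=0.2081, 24/173=0.1387, 13/173=0.0751, 29/173=0.1676
Proportions for species 3 (n=84): 16/84=0.1905, 17/84=0.2024, 14/84=0.1667, 12/84=0.1429, 10/84=0.1190, 15/84=0.1786
Proportions for species 2 (n=155): 86/155=0.5548, 6/155=0.0387, 2/155=0.0129, 54/155=0.3484, 1/155=0.0065, 6/155=0.0387
Proportions for species 1 (n=165): 1/165=0.0061, 45/165=0.2727, 21/165=0.1273, 62/165=0.3758, 28/165=0.1697, 8/165=0.0485
Σp_4ᵢ² = 0.2023² + 0.2081² + 0.2081² + 0.1387² + 0.0751² + 0.1676² = 0.040925 + 0.043306 + 0.043306 + 0.019238 + 0.005640 + 0.028090 = 0.180505
B_4 = 1 / 0.180505 = 5.5400
Σp_3ᵢ² = 0.1905² + 0.2024² + 0.1667² + 0.1429² + 0.1190² + 0.1786² = 0.036290 + 0.040966 + 0.027789 + 0.020420 + 0.014161 + 0.031898 = 0.171524
B_3 = 1 / 0.171524 = 5.8301
Σp_2ᵢ² = 0.5548² + 0.0387² + 0.0129² + 0.3484² + 0.0065² + 0.0387² = 0.307803 + 0.001498 + 0.000166 + 0.121383 + 0.000042 + 0.001498 = 0.432390
B_2 = 1 / 0.432390 = 2.3127
Σp_1ᵢ² = 0.0061² + 0.2727² + 0.1273² + 0.3758² + 0.1697² + 0.0485² = 0.000037 + 0.074365 + 0.016205 + 0.141226 + 0.028798 + 0.002352 = 0.262983
B_1 = 1 / 0.262983 = 3.8025
Highest B → broadest niche (most generalist): species 3 (B = 5.83).

species 3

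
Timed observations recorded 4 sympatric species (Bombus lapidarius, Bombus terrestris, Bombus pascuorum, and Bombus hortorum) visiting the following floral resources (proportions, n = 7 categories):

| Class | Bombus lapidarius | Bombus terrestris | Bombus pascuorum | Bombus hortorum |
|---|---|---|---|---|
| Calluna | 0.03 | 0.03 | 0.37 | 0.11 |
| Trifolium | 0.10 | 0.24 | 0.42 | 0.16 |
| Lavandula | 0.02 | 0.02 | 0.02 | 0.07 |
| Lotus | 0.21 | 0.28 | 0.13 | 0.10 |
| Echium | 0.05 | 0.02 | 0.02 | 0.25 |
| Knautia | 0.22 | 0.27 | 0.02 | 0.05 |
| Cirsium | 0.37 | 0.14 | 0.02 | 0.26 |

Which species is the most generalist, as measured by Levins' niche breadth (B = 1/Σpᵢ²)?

Bombus hortorum

Σp_lapiᵢ² = 0.03² + 0.10² + 0.02² + 0.21² + 0.05² + 0.22² + 0.37² = 0.0009 + 0.0100 + 0.0004 + 0.0441 + 0.0025 + 0.0484 + 0.1369 = 0.2432
B_lapi = 1 / 0.2432 = 4.1118
Σp_terrᵢ² = 0.03² + 0.24² + 0.02² + 0.28² + 0.02² + 0.27² + 0.14² = 0.0009 + 0.0576 + 0.0004 + 0.0784 + 0.0004 + 0.0729 + 0.0196 = 0.2302
B_terr = 1 / 0.2302 = 4.3440
Σp_pascᵢ² = 0.37² + 0.42² + 0.02² + 0.13² + 0.02² + 0.02² + 0.02² = 0.1369 + 0.1764 + 0.0004 + 0.0169 + 0.0004 + 0.0004 + 0.0004 = 0.3318
B_pasc = 1 / 0.3318 = 3.0139
Σp_hortᵢ² = 0.11² + 0.16² + 0.07² + 0.10² + 0.25² + 0.05² + 0.26² = 0.0121 + 0.0256 + 0.0049 + 0.0100 + 0.0625 + 0.0025 + 0.0676 = 0.1852
B_hort = 1 / 0.1852 = 5.3996
Highest B → broadest niche (most generalist): Bombus hortorum (B = 5.40).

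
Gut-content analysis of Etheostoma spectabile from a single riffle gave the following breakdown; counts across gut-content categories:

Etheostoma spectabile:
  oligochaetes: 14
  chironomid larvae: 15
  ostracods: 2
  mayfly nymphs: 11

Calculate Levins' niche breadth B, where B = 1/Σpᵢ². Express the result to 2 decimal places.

Proportions for Etheostoma spectabile (n=42): 14/42=0.3333, 15/42=0.3571, 2/42=0.0476, 11/42=0.2619
Σpᵢ² = 0.3333² + 0.3571² + 0.0476² + 0.2619² = 0.111089 + 0.127520 + 0.002266 + 0.068592 = 0.309467
B = 1 / 0.309467 = 3.2314

3.23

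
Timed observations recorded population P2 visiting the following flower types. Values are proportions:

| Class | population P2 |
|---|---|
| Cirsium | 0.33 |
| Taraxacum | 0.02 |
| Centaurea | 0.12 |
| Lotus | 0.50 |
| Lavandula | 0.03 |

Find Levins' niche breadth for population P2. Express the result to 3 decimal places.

2.670

Σpᵢ² = 0.33² + 0.02² + 0.12² + 0.50² + 0.03² = 0.1089 + 0.0004 + 0.0144 + 0.2500 + 0.0009 = 0.3746
B = 1 / 0.3746 = 2.66951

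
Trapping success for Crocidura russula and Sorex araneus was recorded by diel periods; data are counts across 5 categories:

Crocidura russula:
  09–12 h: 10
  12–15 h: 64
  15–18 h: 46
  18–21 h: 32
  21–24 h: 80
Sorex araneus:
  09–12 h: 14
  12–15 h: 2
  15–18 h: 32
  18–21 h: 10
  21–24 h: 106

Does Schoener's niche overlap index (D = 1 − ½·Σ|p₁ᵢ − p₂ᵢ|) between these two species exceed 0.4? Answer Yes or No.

Proportions for Crocidura russula (n=232): 10/232=0.0431, 64/232=0.2759, 46/232=0.1983, 32/232=0.1379, 80/232=0.3448
Proportions for Sorex araneus (n=164): 14/164=0.0854, 2/164=0.0122, 32/164=0.1951, 10/164=0.0610, 106/164=0.6463
Σ|p₁ᵢ − p₂ᵢ| = 0.0423 + 0.2637 + 0.0032 + 0.0769 + 0.3015 = 0.6876
D = 1 − ½ × 0.6876 = 1 − 0.34380 = 0.65620
D = 0.65620 > 0.4 → Yes.

Yes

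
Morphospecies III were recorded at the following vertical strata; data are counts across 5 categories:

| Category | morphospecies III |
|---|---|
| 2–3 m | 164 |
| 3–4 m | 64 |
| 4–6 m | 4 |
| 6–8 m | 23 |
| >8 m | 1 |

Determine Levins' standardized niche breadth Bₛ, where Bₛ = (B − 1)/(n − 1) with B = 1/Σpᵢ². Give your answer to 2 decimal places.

0.27

Proportions for morphospecies III (n=256): 164/256=0.6406, 64/256=0.2500, 4/256=0.0156, 23/256=0.0898, 1/256=0.0039
Σpᵢ² = 0.6406² + 0.2500² + 0.0156² + 0.0898² + 0.0039² = 0.410368 + 0.062500 + 0.000243 + 0.008064 + 0.000015 = 0.481190
B = 1 / 0.481190 = 2.0782
Bₛ = (B − 1)/(n − 1) = (2.0782 − 1)/(5 − 1) = 1.0782/4 = 0.2696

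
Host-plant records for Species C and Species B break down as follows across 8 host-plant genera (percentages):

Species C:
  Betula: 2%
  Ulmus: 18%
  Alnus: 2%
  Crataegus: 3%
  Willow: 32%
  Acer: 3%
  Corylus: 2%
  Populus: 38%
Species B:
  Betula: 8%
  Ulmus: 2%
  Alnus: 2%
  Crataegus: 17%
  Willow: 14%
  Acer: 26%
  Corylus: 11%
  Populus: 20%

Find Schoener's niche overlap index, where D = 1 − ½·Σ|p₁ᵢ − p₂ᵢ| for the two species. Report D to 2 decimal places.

0.48

Convert percentages to proportions (divide by 100).
Σ|p₁ᵢ − p₂ᵢ| = 0.06 + 0.16 + 0.00 + 0.14 + 0.18 + 0.23 + 0.09 + 0.18 = 1.04
D = 1 − ½ × 1.04 = 1 − 0.520 = 0.4800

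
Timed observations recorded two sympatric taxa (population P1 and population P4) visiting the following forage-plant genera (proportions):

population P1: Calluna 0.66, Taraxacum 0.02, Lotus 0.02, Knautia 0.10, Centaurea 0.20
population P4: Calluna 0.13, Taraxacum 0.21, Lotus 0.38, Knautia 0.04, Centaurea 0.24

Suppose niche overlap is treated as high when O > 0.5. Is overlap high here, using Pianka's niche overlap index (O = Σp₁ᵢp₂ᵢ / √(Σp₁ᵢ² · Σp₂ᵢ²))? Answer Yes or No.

Σ p₁ᵢp₂ᵢ = 0.0858 + 0.0042 + 0.0076 + 0.0040 + 0.0480 = 0.1496
Σp_1ᵢ² = 0.66² + 0.02² + 0.02² + 0.10² + 0.20² = 0.4356 + 0.0004 + 0.0004 + 0.0100 + 0.0400 = 0.4864
Σp_2ᵢ² = 0.13² + 0.21² + 0.38² + 0.04² + 0.24² = 0.0169 + 0.0441 + 0.1444 + 0.0016 + 0.0576 = 0.2646
O = 0.1496 / √(0.4864 × 0.2646) = 0.1496 / 0.35875 = 0.4170
O = 0.4170 < 0.5 → No.

No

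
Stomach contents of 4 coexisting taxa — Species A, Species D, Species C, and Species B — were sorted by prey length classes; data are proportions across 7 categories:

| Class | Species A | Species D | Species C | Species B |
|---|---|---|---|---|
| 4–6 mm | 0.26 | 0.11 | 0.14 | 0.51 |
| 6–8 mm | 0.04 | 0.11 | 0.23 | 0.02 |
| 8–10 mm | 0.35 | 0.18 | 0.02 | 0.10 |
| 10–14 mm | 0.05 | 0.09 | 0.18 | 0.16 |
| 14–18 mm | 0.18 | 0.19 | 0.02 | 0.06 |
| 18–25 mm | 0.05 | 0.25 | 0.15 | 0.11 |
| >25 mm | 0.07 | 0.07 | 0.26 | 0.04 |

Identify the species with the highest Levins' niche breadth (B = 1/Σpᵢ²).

Species D

Σp_Aᵢ² = 0.26² + 0.04² + 0.35² + 0.05² + 0.18² + 0.05² + 0.07² = 0.0676 + 0.0016 + 0.1225 + 0.0025 + 0.0324 + 0.0025 + 0.0049 = 0.2340
B_A = 1 / 0.2340 = 4.2735
Σp_Dᵢ² = 0.11² + 0.11² + 0.18² + 0.09² + 0.19² + 0.25² + 0.07² = 0.0121 + 0.0121 + 0.0324 + 0.0081 + 0.0361 + 0.0625 + 0.0049 = 0.1682
B_D = 1 / 0.1682 = 5.9453
Σp_Cᵢ² = 0.14² + 0.23² + 0.02² + 0.18² + 0.02² + 0.15² + 0.26² = 0.0196 + 0.0529 + 0.0004 + 0.0324 + 0.0004 + 0.0225 + 0.0676 = 0.1958
B_C = 1 / 0.1958 = 5.1073
Σp_Bᵢ² = 0.51² + 0.02² + 0.10² + 0.16² + 0.06² + 0.11² + 0.04² = 0.2601 + 0.0004 + 0.0100 + 0.0256 + 0.0036 + 0.0121 + 0.0016 = 0.3134
B_B = 1 / 0.3134 = 3.1908
Highest B → broadest niche (most generalist): Species D (B = 5.95).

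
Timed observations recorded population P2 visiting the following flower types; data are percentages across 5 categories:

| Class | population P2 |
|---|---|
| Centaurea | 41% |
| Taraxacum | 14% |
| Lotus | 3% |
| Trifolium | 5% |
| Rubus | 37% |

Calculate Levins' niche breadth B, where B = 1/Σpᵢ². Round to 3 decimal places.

3.049

Convert percentages to proportions (divide by 100).
Σpᵢ² = 0.41² + 0.14² + 0.03² + 0.05² + 0.37² = 0.1681 + 0.0196 + 0.0009 + 0.0025 + 0.1369 = 0.3280
B = 1 / 0.3280 = 3.04878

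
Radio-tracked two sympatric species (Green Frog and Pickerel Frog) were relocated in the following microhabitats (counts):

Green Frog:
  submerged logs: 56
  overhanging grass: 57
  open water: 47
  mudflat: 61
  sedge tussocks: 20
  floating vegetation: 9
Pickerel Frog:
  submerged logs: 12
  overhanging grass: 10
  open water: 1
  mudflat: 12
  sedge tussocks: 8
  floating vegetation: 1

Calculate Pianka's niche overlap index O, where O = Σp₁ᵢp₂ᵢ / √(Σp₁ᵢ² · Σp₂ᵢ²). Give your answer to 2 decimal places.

0.91

Proportions for Green Frog (n=250): 56/250=0.2240, 57/250=0.2280, 47/250=0.1880, 61/250=0.2440, 20/250=0.0800, 9/250=0.0360
Proportions for Pickerel Frog (n=44): 12/44=0.2727, 10/44=0.2273, 1/44=0.0227, 12/44=0.2727, 8/44=0.1818, 1/44=0.0227
Σ p₁ᵢp₂ᵢ = 0.061085 + 0.051824 + 0.004268 + 0.066539 + 0.014544 + 0.000817 = 0.199077
Σp_1ᵢ² = 0.2240² + 0.2280² + 0.1880² + 0.2440² + 0.0800² + 0.0360² = 0.050176 + 0.051984 + 0.035344 + 0.059536 + 0.006400 + 0.001296 = 0.204736
Σp_2ᵢ² = 0.2727² + 0.2273² + 0.0227² + 0.2727² + 0.1818² + 0.0227² = 0.074365 + 0.051665 + 0.000515 + 0.074365 + 0.033051 + 0.000515 = 0.234476
O = 0.199077 / √(0.204736 × 0.234476) = 0.199077 / 0.2191020 = 0.9086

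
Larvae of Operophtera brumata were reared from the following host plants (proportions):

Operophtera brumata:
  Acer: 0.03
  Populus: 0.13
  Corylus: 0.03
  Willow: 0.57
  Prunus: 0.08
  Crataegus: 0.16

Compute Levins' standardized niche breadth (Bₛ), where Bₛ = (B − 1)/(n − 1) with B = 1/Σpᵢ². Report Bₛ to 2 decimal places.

0.33

Σpᵢ² = 0.03² + 0.13² + 0.03² + 0.57² + 0.08² + 0.16² = 0.0009 + 0.0169 + 0.0009 + 0.3249 + 0.0064 + 0.0256 = 0.3756
B = 1 / 0.3756 = 2.6624
Bₛ = (B − 1)/(n − 1) = (2.6624 − 1)/(6 − 1) = 1.6624/5 = 0.3325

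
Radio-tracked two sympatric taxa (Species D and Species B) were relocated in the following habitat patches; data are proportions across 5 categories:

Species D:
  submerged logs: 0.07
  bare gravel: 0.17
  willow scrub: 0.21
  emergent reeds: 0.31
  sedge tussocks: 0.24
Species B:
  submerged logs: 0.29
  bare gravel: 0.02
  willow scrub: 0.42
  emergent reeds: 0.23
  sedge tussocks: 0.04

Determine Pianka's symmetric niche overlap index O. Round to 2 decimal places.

0.71

Σ p₁ᵢp₂ᵢ = 0.0203 + 0.0034 + 0.0882 + 0.0713 + 0.0096 = 0.1928
Σp_1ᵢ² = 0.07² + 0.17² + 0.21² + 0.31² + 0.24² = 0.0049 + 0.0289 + 0.0441 + 0.0961 + 0.0576 = 0.2316
Σp_2ᵢ² = 0.29² + 0.02² + 0.42² + 0.23² + 0.04² = 0.0841 + 0.0004 + 0.1764 + 0.0529 + 0.0016 = 0.3154
O = 0.1928 / √(0.2316 × 0.3154) = 0.1928 / 0.27027 = 0.7134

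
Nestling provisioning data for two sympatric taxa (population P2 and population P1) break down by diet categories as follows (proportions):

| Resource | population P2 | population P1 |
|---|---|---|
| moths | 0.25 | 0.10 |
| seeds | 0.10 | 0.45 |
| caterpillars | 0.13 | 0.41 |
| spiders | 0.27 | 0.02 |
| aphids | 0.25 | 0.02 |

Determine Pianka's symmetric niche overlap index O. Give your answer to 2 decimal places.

0.46

Σ p₁ᵢp₂ᵢ = 0.0250 + 0.0450 + 0.0533 + 0.0054 + 0.0050 = 0.1337
Σp_1ᵢ² = 0.25² + 0.10² + 0.13² + 0.27² + 0.25² = 0.0625 + 0.0100 + 0.0169 + 0.0729 + 0.0625 = 0.2248
Σp_2ᵢ² = 0.10² + 0.45² + 0.41² + 0.02² + 0.02² = 0.0100 + 0.2025 + 0.1681 + 0.0004 + 0.0004 = 0.3814
O = 0.1337 / √(0.2248 × 0.3814) = 0.1337 / 0.29281 = 0.4566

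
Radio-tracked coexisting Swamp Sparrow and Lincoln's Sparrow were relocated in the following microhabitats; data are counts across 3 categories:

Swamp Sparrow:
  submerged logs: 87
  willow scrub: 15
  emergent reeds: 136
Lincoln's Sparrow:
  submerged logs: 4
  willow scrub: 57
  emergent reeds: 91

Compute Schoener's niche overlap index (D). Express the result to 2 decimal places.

0.66

Proportions for Swamp Sparrow (n=238): 87/238=0.3655, 15/238=0.0630, 136/238=0.5714
Proportions for Lincoln's Sparrow (n=152): 4/152=0.0263, 57/152=0.3750, 91/152=0.5987
Σ|p₁ᵢ − p₂ᵢ| = 0.3392 + 0.3120 + 0.0273 = 0.6785
D = 1 − ½ × 0.6785 = 1 − 0.33925 = 0.66075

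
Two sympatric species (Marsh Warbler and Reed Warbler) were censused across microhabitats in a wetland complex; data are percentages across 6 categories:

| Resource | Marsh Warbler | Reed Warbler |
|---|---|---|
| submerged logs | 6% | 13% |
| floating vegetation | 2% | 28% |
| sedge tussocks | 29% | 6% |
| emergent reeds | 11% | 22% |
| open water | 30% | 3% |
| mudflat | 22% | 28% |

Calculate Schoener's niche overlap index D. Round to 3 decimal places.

Convert percentages to proportions (divide by 100).
Σ|p₁ᵢ − p₂ᵢ| = 0.07 + 0.26 + 0.23 + 0.11 + 0.27 + 0.06 = 1.00
D = 1 − ½ × 1.00 = 1 − 0.500 = 0.50000

0.500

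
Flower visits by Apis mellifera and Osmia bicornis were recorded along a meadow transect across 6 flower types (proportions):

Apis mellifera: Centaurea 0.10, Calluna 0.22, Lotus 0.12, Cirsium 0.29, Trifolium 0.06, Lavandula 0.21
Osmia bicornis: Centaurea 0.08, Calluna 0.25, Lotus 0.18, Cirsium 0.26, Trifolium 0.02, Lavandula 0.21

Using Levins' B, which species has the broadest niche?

Apis mellifera

Σp_mellᵢ² = 0.10² + 0.22² + 0.12² + 0.29² + 0.06² + 0.21² = 0.0100 + 0.0484 + 0.0144 + 0.0841 + 0.0036 + 0.0441 = 0.2046
B_mell = 1 / 0.2046 = 4.8876
Σp_bicoᵢ² = 0.08² + 0.25² + 0.18² + 0.26² + 0.02² + 0.21² = 0.0064 + 0.0625 + 0.0324 + 0.0676 + 0.0004 + 0.0441 = 0.2134
B_bico = 1 / 0.2134 = 4.6860
Highest B → broadest niche (most generalist): Apis mellifera (B = 4.89).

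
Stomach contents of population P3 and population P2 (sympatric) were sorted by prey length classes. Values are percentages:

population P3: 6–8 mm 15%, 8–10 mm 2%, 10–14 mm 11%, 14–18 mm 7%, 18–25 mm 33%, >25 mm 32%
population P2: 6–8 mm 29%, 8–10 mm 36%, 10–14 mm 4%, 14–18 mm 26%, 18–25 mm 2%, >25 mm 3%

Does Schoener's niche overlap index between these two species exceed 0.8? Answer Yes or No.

No

Convert percentages to proportions (divide by 100).
Σ|p₁ᵢ − p₂ᵢ| = 0.14 + 0.34 + 0.07 + 0.19 + 0.31 + 0.29 = 1.34
D = 1 − ½ × 1.34 = 1 − 0.670 = 0.3300
D = 0.3300 < 0.8 → No.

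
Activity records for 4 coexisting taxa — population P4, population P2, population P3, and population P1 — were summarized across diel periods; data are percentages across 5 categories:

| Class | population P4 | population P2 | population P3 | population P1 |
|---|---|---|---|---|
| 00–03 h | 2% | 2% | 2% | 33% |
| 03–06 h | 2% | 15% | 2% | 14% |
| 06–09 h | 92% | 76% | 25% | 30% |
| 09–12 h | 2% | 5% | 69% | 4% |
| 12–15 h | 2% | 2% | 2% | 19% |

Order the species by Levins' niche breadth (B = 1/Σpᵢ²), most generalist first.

population P1 > population P3 > population P2 > population P4

Convert percentages to proportions (divide by 100).
Σp_P4ᵢ² = 0.02² + 0.02² + 0.92² + 0.02² + 0.02² = 0.0004 + 0.0004 + 0.8464 + 0.0004 + 0.0004 = 0.8480
B_P4 = 1 / 0.8480 = 1.1792
Σp_P2ᵢ² = 0.02² + 0.15² + 0.76² + 0.05² + 0.02² = 0.0004 + 0.0225 + 0.5776 + 0.0025 + 0.0004 = 0.6034
B_P2 = 1 / 0.6034 = 1.6573
Σp_P3ᵢ² = 0.02² + 0.02² + 0.25² + 0.69² + 0.02² = 0.0004 + 0.0004 + 0.0625 + 0.4761 + 0.0004 = 0.5398
B_P3 = 1 / 0.5398 = 1.8525
Σp_P1ᵢ² = 0.33² + 0.14² + 0.30² + 0.04² + 0.19² = 0.1089 + 0.0196 + 0.0900 + 0.0016 + 0.0361 = 0.2562
B_P1 = 1 / 0.2562 = 3.9032
Ranking by B (broadest → narrowest): population P1 (3.90) > population P3 (1.85) > population P2 (1.66) > population P4 (1.18)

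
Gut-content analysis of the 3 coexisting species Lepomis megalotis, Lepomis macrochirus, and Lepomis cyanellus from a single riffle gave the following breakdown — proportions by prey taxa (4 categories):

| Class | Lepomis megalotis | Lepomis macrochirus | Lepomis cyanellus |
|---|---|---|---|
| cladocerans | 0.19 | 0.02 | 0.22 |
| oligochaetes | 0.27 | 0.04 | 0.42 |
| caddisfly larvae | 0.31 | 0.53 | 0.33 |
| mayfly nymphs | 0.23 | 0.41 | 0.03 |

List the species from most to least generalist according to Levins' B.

Lepomis megalotis > Lepomis cyanellus > Lepomis macrochirus

Σp_megaᵢ² = 0.19² + 0.27² + 0.31² + 0.23² = 0.0361 + 0.0729 + 0.0961 + 0.0529 = 0.2580
B_mega = 1 / 0.2580 = 3.8760
Σp_macrᵢ² = 0.02² + 0.04² + 0.53² + 0.41² = 0.0004 + 0.0016 + 0.2809 + 0.1681 = 0.4510
B_macr = 1 / 0.4510 = 2.2173
Σp_cyanᵢ² = 0.22² + 0.42² + 0.33² + 0.03² = 0.0484 + 0.1764 + 0.1089 + 0.0009 = 0.3346
B_cyan = 1 / 0.3346 = 2.9886
Ranking by B (broadest → narrowest): Lepomis megalotis (3.88) > Lepomis cyanellus (2.99) > Lepomis macrochirus (2.22)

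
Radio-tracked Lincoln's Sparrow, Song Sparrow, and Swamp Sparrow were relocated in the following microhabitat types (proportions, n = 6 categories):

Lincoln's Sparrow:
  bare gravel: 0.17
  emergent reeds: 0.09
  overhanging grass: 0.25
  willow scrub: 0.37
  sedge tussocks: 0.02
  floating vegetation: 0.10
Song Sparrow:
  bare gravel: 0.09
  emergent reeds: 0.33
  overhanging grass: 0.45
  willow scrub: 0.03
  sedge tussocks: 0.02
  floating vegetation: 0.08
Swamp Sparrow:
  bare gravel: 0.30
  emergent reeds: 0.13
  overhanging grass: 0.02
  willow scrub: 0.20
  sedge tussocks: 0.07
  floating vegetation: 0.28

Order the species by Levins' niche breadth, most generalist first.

Σp_Lincᵢ² = 0.17² + 0.09² + 0.25² + 0.37² + 0.02² + 0.10² = 0.0289 + 0.0081 + 0.0625 + 0.1369 + 0.0004 + 0.0100 = 0.2468
B_Linc = 1 / 0.2468 = 4.0519
Σp_Songᵢ² = 0.09² + 0.33² + 0.45² + 0.03² + 0.02² + 0.08² = 0.0081 + 0.1089 + 0.2025 + 0.0009 + 0.0004 + 0.0064 = 0.3272
B_Song = 1 / 0.3272 = 3.0562
Σp_Swamᵢ² = 0.30² + 0.13² + 0.02² + 0.20² + 0.07² + 0.28² = 0.0900 + 0.0169 + 0.0004 + 0.0400 + 0.0049 + 0.0784 = 0.2306
B_Swam = 1 / 0.2306 = 4.3365
Ranking by B (broadest → narrowest): Swamp Sparrow (4.34) > Lincoln's Sparrow (4.05) > Song Sparrow (3.06)

Swamp Sparrow > Lincoln's Sparrow > Song Sparrow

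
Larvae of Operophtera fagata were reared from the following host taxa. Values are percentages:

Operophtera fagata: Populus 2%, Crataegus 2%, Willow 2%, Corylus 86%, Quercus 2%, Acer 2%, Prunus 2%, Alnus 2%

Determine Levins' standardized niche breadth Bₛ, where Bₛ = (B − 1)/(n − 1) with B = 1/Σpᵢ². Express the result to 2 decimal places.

0.05

Convert percentages to proportions (divide by 100).
Σpᵢ² = 0.02² + 0.02² + 0.02² + 0.86² + 0.02² + 0.02² + 0.02² + 0.02² = 0.0004 + 0.0004 + 0.0004 + 0.7396 + 0.0004 + 0.0004 + 0.0004 + 0.0004 = 0.7424
B = 1 / 0.7424 = 1.3470
Bₛ = (B − 1)/(n − 1) = (1.3470 − 1)/(8 − 1) = 0.3470/7 = 0.0496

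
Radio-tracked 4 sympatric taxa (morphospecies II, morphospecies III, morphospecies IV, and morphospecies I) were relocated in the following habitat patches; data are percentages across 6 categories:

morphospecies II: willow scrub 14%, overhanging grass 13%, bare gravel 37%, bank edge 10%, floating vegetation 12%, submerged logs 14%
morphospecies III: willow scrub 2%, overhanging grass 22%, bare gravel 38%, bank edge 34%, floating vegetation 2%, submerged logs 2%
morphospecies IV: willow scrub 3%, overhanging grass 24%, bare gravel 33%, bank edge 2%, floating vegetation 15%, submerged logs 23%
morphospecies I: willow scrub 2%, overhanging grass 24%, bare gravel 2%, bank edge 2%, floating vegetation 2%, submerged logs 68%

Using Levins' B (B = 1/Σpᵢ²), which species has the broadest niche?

Convert percentages to proportions (divide by 100).
Σp_IIᵢ² = 0.14² + 0.13² + 0.37² + 0.10² + 0.12² + 0.14² = 0.0196 + 0.0169 + 0.1369 + 0.0100 + 0.0144 + 0.0196 = 0.2174
B_II = 1 / 0.2174 = 4.5998
Σp_IIIᵢ² = 0.02² + 0.22² + 0.38² + 0.34² + 0.02² + 0.02² = 0.0004 + 0.0484 + 0.1444 + 0.1156 + 0.0004 + 0.0004 = 0.3096
B_III = 1 / 0.3096 = 3.2300
Σp_IVᵢ² = 0.03² + 0.24² + 0.33² + 0.02² + 0.15² + 0.23² = 0.0009 + 0.0576 + 0.1089 + 0.0004 + 0.0225 + 0.0529 = 0.2432
B_IV = 1 / 0.2432 = 4.1118
Σp_Iᵢ² = 0.02² + 0.24² + 0.02² + 0.02² + 0.02² + 0.68² = 0.0004 + 0.0576 + 0.0004 + 0.0004 + 0.0004 + 0.4624 = 0.5216
B_I = 1 / 0.5216 = 1.9172
Highest B → broadest niche (most generalist): morphospecies II (B = 4.60).

morphospecies II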